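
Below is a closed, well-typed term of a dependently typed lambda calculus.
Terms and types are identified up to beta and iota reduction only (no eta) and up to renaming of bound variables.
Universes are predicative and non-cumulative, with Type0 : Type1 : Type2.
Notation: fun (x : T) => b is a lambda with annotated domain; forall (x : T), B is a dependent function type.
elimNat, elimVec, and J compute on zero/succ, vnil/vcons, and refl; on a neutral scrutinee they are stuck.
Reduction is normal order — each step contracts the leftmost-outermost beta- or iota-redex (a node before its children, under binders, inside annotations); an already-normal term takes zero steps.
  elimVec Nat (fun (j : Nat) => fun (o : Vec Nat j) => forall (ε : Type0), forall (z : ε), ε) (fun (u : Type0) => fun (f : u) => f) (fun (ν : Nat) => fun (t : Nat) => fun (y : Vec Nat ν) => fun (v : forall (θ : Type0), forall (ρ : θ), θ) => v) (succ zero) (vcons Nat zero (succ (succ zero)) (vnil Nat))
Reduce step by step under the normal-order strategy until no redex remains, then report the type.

normal-order reduction:
  elimVec Nat (fun (j : Nat) => fun (o : Vec Nat j) => forall (ε : Type0), forall (z : ε), ε) (fun (u : Type0) => fun (f : u) => f) (fun (ν : Nat) => fun (t : Nat) => fun (y : Vec Nat ν) => fun (v : forall (θ : Type0), forall (ρ : θ), θ) => v) (succ zero) (vcons Nat zero (succ (succ zero)) (vnil Nat))
  ~> (fun (j : Nat) => fun (o : Nat) => fun (ε : Vec Nat j) => fun (z : forall (u : Type0), forall (f : u), u) => z) zero (succ (succ zero)) (vnil Nat) (elimVec Nat (fun (ν : Nat) => fun (t : Vec Nat ν) => forall (y : Type0), forall (v : y), y) (fun (θ : Type0) => fun (ρ : θ) => ρ) (fun (γ : Nat) => fun (w : Nat) => fun (n : Vec Nat γ) => fun (r : forall (β : Type0), forall (e : β), β) => r) zero (vnil Nat))
  ~> (fun (j : Nat) => fun (o : Vec Nat zero) => fun (ε : forall (z : Type0), forall (u : z), z) => ε) (succ (succ zero)) (vnil Nat) (elimVec Nat (fun (f : Nat) => fun (ν : Vec Nat f) => forall (t : Type0), forall (y : t), t) (fun (v : Type0) => fun (θ : v) => θ) (fun (ρ : Nat) => fun (γ : Nat) => fun (w : Vec Nat ρ) => fun (n : forall (r : Type0), forall (β : r), r) => n) zero (vnil Nat))
  ~> (fun (j : Vec Nat zero) => fun (o : forall (ε : Type0), forall (z : ε), ε) => o) (vnil Nat) (elimVec Nat (fun (u : Nat) => fun (f : Vec Nat u) => forall (ν : Type0), forall (t : ν), ν) (fun (y : Type0) => fun (v : y) => v) (fun (θ : Nat) => fun (ρ : Nat) => fun (γ : Vec Nat θ) => fun (w : forall (n : Type0), forall (r : n), n) => w) zero (vnil Nat))
  ~> (fun (j : forall (o : Type0), forall (ε : o), o) => j) (elimVec Nat (fun (z : Nat) => fun (u : Vec Nat z) => forall (f : Type0), forall (ν : f), f) (fun (t : Type0) => fun (y : t) => y) (fun (v : Nat) => fun (θ : Nat) => fun (ρ : Vec Nat v) => fun (γ : forall (w : Type0), forall (n : w), w) => γ) zero (vnil Nat))
  ~> elimVec Nat (fun (j : Nat) => fun (o : Vec Nat j) => forall (ε : Type0), forall (z : ε), ε) (fun (u : Type0) => fun (f : u) => f) (fun (ν : Nat) => fun (t : Nat) => fun (y : Vec Nat ν) => fun (v : forall (θ : Type0), forall (ρ : θ), θ) => v) zero (vnil Nat)
  ~> fun (j : Type0) => fun (o : j) => o
the term's type:
  forall (j : Type0), forall (o : j), j


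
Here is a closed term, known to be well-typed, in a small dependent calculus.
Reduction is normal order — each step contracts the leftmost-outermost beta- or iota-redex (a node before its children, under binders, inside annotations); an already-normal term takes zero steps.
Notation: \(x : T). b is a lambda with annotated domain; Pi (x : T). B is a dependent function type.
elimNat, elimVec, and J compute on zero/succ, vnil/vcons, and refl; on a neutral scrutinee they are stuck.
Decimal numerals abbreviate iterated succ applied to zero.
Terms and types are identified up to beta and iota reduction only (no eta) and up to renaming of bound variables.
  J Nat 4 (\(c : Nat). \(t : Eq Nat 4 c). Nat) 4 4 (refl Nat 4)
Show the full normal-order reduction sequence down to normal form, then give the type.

reduction (normal order):
  J Nat 4 (\(c : Nat). \(t : Eq Nat 4 c). Nat) 4 4 (refl Nat 4)
  ~> 4
type:
  Nat


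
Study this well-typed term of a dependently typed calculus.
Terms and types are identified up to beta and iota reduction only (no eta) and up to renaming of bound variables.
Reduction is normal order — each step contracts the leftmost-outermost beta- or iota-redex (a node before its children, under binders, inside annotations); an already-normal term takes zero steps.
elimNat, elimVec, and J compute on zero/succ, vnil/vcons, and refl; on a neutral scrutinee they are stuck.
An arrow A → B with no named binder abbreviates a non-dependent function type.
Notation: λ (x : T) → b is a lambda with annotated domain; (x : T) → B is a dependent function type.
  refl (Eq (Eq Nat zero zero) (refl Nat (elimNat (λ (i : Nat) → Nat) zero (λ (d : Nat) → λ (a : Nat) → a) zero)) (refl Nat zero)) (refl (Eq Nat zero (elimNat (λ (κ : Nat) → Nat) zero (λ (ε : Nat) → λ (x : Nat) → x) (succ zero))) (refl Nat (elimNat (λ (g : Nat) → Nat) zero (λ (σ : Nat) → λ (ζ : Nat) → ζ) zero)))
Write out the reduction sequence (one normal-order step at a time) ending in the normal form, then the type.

reduction (normal order):
  refl (Eq (Eq Nat zero zero) (refl Nat (elimNat (λ (i : Nat) → Nat) zero (λ (d : Nat) → λ (a : Nat) → a) zero)) (refl Nat zero)) (refl (Eq Nat zero (elimNat (λ (κ : Nat) → Nat) zero (λ (ε : Nat) → λ (x : Nat) → x) (succ zero))) (refl Nat (elimNat (λ (g : Nat) → Nat) zero (λ (σ : Nat) → λ (ζ : Nat) → ζ) zero)))
  ~> refl (Eq (Eq Nat zero zero) (refl Nat zero) (refl Nat zero)) (refl (Eq Nat zero (elimNat (λ (i : Nat) → Nat) zero (λ (d : Nat) → λ (a : Nat) → a) (succ zero))) (refl Nat (elimNat (λ (κ : Nat) → Nat) zero (λ (ε : Nat) → λ (x : Nat) → x) zero)))
  ~> refl (Eq (Eq Nat zero zero) (refl Nat zero) (refl Nat zero)) (refl (Eq Nat zero ((λ (i : Nat) → λ (d : Nat) → d) zero (elimNat (λ (a : Nat) → Nat) zero (λ (κ : Nat) → λ (ε : Nat) → ε) zero))) (refl Nat (elimNat (λ (x : Nat) → Nat) zero (λ (g : Nat) → λ (σ : Nat) → σ) zero)))
  ~> refl (Eq (Eq Nat zero zero) (refl Nat zero) (refl Nat zero)) (refl (Eq Nat zero ((λ (i : Nat) → i) (elimNat (λ (d : Nat) → Nat) zero (λ (a : Nat) → λ (κ : Nat) → κ) zero))) (refl Nat (elimNat (λ (ε : Nat) → Nat) zero (λ (x : Nat) → λ (g : Nat) → g) zero)))
  ~> refl (Eq (Eq Nat zero zero) (refl Nat zero) (refl Nat zero)) (refl (Eq Nat zero (elimNat (λ (i : Nat) → Nat) zero (λ (d : Nat) → λ (a : Nat) → a) zero)) (refl Nat (elimNat (λ (κ : Nat) → Nat) zero (λ (ε : Nat) → λ (x : Nat) → x) zero)))
  ~> refl (Eq (Eq Nat zero zero) (refl Nat zero) (refl Nat zero)) (refl (Eq Nat zero zero) (refl Nat (elimNat (λ (i : Nat) → Nat) zero (λ (d : Nat) → λ (a : Nat) → a) zero)))
  ~> refl (Eq (Eq Nat zero zero) (refl Nat zero) (refl Nat zero)) (refl (Eq Nat zero zero) (refl Nat zero))
type:
  Eq (Eq (Eq Nat zero zero) (refl Nat zero) (refl Nat zero)) (refl (Eq Nat zero zero) (refl Nat zero)) (refl (Eq Nat zero zero) (refl Nat zero))


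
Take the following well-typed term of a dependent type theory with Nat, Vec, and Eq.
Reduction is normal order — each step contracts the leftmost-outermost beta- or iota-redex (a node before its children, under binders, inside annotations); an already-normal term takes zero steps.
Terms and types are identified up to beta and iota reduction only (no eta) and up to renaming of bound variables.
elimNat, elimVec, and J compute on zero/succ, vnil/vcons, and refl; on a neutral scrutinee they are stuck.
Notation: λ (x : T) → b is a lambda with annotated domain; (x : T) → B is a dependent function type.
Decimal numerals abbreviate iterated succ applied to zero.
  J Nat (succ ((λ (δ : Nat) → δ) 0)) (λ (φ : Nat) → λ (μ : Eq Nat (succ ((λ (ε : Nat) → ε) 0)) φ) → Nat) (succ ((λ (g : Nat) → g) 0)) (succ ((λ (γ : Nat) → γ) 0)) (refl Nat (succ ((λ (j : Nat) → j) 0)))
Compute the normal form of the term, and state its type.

resulting normal form:
  1
inferred type:
  Nat
observation: contracting a J iota-redex first, the term normalizes in 2 steps.


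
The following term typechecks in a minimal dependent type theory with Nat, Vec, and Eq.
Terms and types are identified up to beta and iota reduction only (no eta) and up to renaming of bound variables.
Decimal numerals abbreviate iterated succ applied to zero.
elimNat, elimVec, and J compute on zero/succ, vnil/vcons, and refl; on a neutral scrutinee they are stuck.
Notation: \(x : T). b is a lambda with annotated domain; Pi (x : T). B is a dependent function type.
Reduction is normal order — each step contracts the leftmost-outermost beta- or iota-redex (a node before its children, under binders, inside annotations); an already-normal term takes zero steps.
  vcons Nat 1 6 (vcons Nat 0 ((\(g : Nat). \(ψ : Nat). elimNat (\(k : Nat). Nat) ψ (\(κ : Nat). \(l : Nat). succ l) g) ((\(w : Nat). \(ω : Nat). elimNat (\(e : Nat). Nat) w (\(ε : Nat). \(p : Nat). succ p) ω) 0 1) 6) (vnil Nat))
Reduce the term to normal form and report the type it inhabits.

normal form:
  vcons Nat 1 6 (vcons Nat 0 7 (vnil Nat))
type:
  Vec Nat 2


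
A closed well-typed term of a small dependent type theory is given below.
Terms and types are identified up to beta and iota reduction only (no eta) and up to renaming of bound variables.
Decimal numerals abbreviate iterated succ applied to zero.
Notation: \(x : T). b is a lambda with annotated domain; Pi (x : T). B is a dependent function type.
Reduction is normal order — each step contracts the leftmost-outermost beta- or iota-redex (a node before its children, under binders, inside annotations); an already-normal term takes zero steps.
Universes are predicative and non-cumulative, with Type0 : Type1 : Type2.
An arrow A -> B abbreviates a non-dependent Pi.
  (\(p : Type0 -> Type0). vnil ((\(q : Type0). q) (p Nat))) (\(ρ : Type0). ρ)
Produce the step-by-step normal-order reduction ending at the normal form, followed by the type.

normal-order reduction:
  (\(p : Type0 -> Type0). vnil ((\(q : Type0). q) (p Nat))) (\(ρ : Type0). ρ)
  ~> vnil ((\(p : Type0). p) ((\(q : Type0). q) Nat))
  ~> vnil ((\(p : Type0). p) Nat)
  ~> vnil Nat
type:
  Vec Nat 0


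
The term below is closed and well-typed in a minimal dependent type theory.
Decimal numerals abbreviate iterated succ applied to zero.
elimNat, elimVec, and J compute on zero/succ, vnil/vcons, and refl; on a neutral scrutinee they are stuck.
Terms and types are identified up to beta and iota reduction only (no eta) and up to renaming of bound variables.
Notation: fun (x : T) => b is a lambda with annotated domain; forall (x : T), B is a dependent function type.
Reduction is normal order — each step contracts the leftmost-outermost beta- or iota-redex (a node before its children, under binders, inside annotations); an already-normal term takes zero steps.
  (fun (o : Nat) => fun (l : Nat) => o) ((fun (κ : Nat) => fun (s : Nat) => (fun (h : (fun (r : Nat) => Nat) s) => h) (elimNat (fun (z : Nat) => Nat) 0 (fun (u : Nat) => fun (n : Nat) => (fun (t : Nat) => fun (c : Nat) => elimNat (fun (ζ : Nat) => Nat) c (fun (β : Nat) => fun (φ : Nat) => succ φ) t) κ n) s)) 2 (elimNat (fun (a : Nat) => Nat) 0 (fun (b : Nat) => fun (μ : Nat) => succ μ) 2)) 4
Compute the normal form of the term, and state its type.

reduced normal form:
  4
inferred type:
  Nat


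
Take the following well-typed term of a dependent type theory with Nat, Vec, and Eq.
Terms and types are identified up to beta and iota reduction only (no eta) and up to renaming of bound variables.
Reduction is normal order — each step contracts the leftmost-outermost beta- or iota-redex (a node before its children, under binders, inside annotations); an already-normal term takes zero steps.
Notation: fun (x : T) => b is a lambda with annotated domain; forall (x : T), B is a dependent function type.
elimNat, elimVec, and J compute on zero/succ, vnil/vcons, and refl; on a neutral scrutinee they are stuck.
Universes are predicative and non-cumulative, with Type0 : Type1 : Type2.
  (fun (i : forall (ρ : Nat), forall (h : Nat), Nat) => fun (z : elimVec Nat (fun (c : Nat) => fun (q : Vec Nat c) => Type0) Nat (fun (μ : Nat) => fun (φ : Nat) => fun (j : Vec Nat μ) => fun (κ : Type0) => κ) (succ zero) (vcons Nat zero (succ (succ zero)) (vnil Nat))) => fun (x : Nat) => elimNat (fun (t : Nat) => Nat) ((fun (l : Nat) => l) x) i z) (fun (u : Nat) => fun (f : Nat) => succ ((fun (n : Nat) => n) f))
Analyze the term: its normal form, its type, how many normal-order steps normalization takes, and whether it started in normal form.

normal form:
  fun (i : Nat) => fun (ρ : Nat) => elimNat (fun (h : Nat) => Nat) ρ (fun (z : Nat) => fun (c : Nat) => succ c) i
the term's type:
  forall (i : Nat), forall (ρ : Nat), Nat
steps to reach normal form (normal order): 9
already normal: no
first redex: a beta-redex


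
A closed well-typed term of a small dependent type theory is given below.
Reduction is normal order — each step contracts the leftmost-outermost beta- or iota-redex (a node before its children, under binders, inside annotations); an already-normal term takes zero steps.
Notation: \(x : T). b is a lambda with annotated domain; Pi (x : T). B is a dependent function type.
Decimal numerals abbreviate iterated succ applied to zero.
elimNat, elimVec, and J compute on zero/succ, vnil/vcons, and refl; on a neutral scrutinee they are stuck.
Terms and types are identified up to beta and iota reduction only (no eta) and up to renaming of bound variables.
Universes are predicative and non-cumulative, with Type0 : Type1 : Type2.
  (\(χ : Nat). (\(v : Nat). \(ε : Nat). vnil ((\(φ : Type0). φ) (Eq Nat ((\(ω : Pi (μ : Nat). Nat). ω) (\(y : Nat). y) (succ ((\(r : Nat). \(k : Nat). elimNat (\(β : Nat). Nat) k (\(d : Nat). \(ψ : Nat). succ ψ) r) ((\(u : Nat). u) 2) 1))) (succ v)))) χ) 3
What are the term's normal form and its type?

resulting normal form:
  \(χ : Nat). vnil (Eq Nat 4 4)
inferred type:
  Pi (χ : Nat). Vec (Eq Nat 4 4) 0
observation: the first redex contracted is a beta-redex; the normal form is reached in 15 normal-order steps.


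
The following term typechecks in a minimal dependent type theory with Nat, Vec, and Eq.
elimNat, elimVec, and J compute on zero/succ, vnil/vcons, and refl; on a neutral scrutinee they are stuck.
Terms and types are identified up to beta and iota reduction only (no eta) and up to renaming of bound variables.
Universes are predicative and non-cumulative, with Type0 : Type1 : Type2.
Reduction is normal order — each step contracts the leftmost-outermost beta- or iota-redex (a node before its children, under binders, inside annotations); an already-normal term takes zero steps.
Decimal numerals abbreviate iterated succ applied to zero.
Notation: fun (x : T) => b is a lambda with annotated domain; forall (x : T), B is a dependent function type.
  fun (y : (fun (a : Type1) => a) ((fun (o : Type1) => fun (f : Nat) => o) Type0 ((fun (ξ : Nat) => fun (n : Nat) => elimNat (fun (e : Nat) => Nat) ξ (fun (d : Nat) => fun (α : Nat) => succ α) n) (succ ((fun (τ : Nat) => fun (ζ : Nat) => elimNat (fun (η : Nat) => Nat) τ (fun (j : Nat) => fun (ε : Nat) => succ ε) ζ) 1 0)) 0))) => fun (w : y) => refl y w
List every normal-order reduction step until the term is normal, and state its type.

normal-order reduction sequence:
  fun (y : (fun (a : Type1) => a) ((fun (o : Type1) => fun (f : Nat) => o) Type0 ((fun (ξ : Nat) => fun (n : Nat) => elimNat (fun (e : Nat) => Nat) ξ (fun (d : Nat) => fun (α : Nat) => succ α) n) (succ ((fun (τ : Nat) => fun (ζ : Nat) => elimNat (fun (η : Nat) => Nat) τ (fun (j : Nat) => fun (ε : Nat) => succ ε) ζ) 1 0)) 0))) => fun (w : y) => refl y w
  ~> fun (y : (fun (a : Type1) => fun (o : Nat) => a) Type0 ((fun (f : Nat) => fun (ξ : Nat) => elimNat (fun (n : Nat) => Nat) f (fun (e : Nat) => fun (d : Nat) => succ d) ξ) (succ ((fun (α : Nat) => fun (τ : Nat) => elimNat (fun (ζ : Nat) => Nat) α (fun (η : Nat) => fun (j : Nat) => succ j) τ) 1 0)) 0)) => fun (ε : y) => refl y ε
  ~> fun (y : (fun (a : Nat) => Type0) ((fun (o : Nat) => fun (f : Nat) => elimNat (fun (ξ : Nat) => Nat) o (fun (n : Nat) => fun (e : Nat) => succ e) f) (succ ((fun (d : Nat) => fun (α : Nat) => elimNat (fun (τ : Nat) => Nat) d (fun (ζ : Nat) => fun (η : Nat) => succ η) α) 1 0)) 0)) => fun (j : y) => refl y j
  ~> fun (y : Type0) => fun (a : y) => refl y a
type:
  forall (y : Type0), forall (a : y), Eq y a a


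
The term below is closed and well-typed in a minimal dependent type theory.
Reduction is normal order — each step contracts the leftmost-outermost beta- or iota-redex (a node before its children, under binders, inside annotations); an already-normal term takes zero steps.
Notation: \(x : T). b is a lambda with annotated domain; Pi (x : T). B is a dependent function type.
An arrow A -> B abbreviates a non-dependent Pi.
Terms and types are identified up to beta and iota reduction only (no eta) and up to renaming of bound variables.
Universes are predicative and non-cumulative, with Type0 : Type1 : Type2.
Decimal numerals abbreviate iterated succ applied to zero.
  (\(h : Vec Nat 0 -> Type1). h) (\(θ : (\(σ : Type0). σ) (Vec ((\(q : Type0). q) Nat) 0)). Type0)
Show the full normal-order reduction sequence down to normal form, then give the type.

normal-order reduction:
  (\(h : Vec Nat 0 -> Type1). h) (\(θ : (\(σ : Type0). σ) (Vec ((\(q : Type0). q) Nat) 0)). Type0)
  ~> \(h : (\(θ : Type0). θ) (Vec ((\(σ : Type0). σ) Nat) 0)). Type0
  ~> \(h : Vec ((\(θ : Type0). θ) Nat) 0). Type0
  ~> \(h : Vec Nat 0). Type0
type:
  Vec Nat 0 -> Type1


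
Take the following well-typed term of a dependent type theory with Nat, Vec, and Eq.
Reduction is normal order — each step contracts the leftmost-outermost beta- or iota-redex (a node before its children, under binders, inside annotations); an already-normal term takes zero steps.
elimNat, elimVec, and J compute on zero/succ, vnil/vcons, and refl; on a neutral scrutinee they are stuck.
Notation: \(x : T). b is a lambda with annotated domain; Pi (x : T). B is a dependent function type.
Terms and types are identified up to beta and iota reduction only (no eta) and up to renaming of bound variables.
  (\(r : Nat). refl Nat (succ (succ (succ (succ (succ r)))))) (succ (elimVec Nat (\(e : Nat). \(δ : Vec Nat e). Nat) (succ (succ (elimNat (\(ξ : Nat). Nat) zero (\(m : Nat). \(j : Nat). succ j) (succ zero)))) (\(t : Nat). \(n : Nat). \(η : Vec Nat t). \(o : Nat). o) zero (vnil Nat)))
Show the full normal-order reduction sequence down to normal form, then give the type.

normal-order reduction:
  (\(r : Nat). refl Nat (succ (succ (succ (succ (succ r)))))) (succ (elimVec Nat (\(e : Nat). \(δ : Vec Nat e). Nat) (succ (succ (elimNat (\(ξ : Nat). Nat) zero (\(m : Nat). \(j : Nat). succ j) (succ zero)))) (\(t : Nat). \(n : Nat). \(η : Vec Nat t). \(o : Nat). o) zero (vnil Nat)))
  ~> refl Nat (succ (succ (succ (succ (succ (succ (elimVec Nat (\(r : Nat). \(e : Vec Nat r). Nat) (succ (succ (elimNat (\(δ : Nat). Nat) zero (\(ξ : Nat). \(m : Nat). succ m) (succ zero)))) (\(j : Nat). \(t : Nat). \(n : Vec Nat j). \(η : Nat). η) zero (vnil Nat))))))))
  ~> refl Nat (succ (succ (succ (succ (succ (succ (succ (succ (elimNat (\(r : Nat). Nat) zero (\(e : Nat). \(δ : Nat). succ δ) (succ zero))))))))))
  ~> refl Nat (succ (succ (succ (succ (succ (succ (succ (succ ((\(r : Nat). \(e : Nat). succ e) zero (elimNat (\(δ : Nat). Nat) zero (\(ξ : Nat). \(m : Nat). succ m) zero))))))))))
  ~> refl Nat (succ (succ (succ (succ (succ (succ (succ (succ ((\(r : Nat). succ r) (elimNat (\(e : Nat). Nat) zero (\(δ : Nat). \(ξ : Nat). succ ξ) zero))))))))))
  ~> refl Nat (succ (succ (succ (succ (succ (succ (succ (succ (succ (elimNat (\(r : Nat). Nat) zero (\(e : Nat). \(δ : Nat). succ δ) zero))))))))))
  ~> refl Nat (succ (succ (succ (succ (succ (succ (succ (succ (succ zero)))))))))
inferred type:
  Eq Nat (succ (succ (succ (succ (succ (succ (succ (succ (succ zero))))))))) (succ (succ (succ (succ (succ (succ (succ (succ (succ zero)))))))))


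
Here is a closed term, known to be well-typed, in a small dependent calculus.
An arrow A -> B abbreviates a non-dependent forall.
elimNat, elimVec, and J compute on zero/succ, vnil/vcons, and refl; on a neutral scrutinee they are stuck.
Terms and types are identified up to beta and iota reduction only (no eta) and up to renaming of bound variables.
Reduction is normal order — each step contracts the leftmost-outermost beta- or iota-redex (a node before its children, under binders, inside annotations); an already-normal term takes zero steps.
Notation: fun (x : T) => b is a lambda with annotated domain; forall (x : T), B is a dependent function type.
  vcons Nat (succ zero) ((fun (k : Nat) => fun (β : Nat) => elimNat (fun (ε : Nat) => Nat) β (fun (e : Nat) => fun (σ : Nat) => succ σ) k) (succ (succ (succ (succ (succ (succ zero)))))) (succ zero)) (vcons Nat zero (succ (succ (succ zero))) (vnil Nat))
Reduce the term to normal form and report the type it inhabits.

resulting normal form:
  vcons Nat (succ zero) (succ (succ (succ (succ (succ (succ (succ zero))))))) (vcons Nat zero (succ (succ (succ zero))) (vnil Nat))
the term's type:
  Vec Nat (succ (succ zero))


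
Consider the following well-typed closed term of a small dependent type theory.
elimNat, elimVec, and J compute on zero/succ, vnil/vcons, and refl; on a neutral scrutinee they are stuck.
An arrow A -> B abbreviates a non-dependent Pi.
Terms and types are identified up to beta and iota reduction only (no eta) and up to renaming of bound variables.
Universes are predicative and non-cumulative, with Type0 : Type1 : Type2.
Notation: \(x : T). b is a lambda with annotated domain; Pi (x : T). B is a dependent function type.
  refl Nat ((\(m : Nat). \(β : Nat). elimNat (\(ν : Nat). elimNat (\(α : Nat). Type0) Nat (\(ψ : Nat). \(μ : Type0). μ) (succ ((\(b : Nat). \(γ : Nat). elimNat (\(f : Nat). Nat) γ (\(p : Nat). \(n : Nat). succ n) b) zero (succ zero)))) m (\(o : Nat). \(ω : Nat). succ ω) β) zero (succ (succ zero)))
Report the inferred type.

the term's type:
  Eq Nat (succ (succ zero)) (succ (succ zero))


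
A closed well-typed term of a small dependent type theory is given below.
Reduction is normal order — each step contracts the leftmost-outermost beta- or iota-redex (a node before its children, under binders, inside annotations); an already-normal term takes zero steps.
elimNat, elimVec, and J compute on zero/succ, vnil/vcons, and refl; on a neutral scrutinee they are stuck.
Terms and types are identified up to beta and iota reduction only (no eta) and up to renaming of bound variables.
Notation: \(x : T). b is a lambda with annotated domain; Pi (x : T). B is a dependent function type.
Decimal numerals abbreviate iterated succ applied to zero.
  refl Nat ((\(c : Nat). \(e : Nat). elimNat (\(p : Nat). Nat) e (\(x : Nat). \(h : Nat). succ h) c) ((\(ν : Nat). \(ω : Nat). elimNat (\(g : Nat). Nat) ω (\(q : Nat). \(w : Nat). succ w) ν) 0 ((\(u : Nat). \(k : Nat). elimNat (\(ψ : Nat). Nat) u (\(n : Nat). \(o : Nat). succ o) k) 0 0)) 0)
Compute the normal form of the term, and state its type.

resulting normal form:
  refl Nat 0
the term's type:
  Eq Nat 0 0
observation: 9 normal-order steps normalize the term, beginning with a beta-redex.


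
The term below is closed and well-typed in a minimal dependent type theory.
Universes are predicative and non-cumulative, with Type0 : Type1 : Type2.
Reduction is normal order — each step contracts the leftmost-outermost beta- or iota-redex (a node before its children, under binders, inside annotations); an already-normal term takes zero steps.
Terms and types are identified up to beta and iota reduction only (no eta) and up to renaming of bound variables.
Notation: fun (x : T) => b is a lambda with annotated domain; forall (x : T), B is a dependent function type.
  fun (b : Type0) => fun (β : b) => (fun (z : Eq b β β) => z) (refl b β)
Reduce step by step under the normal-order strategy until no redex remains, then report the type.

reduction (normal order):
  fun (b : Type0) => fun (β : b) => (fun (z : Eq b β β) => z) (refl b β)
  ~> fun (b : Type0) => fun (β : b) => refl b β
type:
  forall (b : Type0), forall (β : b), Eq b β β


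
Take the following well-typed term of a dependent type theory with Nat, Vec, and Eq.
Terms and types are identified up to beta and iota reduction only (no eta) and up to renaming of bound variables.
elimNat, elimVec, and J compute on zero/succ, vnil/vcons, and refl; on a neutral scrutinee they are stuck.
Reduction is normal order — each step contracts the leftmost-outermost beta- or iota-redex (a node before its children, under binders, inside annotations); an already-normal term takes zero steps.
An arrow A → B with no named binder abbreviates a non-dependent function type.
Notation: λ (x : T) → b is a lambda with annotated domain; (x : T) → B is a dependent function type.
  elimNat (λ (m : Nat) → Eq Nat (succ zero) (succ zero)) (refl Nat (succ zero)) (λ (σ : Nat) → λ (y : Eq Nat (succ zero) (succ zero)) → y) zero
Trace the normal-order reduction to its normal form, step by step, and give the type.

reduction (normal order):
  elimNat (λ (m : Nat) → Eq Nat (succ zero) (succ zero)) (refl Nat (succ zero)) (λ (σ : Nat) → λ (y : Eq Nat (succ zero) (succ zero)) → y) zero
  ~> refl Nat (succ zero)
type:
  Eq Nat (succ zero) (succ zero)


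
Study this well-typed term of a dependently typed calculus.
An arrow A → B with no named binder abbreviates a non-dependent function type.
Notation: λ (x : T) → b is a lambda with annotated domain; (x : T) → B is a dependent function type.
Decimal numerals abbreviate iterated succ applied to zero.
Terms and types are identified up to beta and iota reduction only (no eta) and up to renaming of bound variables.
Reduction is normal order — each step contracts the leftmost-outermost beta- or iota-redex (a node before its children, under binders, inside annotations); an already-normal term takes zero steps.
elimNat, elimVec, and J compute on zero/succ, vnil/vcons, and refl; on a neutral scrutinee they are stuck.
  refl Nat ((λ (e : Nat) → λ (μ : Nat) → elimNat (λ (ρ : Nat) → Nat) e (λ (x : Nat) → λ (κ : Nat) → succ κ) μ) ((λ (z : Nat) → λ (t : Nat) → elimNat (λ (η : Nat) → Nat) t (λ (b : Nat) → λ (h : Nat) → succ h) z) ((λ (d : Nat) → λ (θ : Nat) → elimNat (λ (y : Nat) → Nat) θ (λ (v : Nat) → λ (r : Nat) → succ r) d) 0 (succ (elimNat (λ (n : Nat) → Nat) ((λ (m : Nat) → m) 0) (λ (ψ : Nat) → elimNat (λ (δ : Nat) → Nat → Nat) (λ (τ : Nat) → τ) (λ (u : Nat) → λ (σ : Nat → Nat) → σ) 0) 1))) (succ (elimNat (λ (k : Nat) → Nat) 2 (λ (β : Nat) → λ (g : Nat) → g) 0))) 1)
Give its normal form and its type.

normal form:
  refl Nat 5
inferred type:
  Eq Nat 5 5


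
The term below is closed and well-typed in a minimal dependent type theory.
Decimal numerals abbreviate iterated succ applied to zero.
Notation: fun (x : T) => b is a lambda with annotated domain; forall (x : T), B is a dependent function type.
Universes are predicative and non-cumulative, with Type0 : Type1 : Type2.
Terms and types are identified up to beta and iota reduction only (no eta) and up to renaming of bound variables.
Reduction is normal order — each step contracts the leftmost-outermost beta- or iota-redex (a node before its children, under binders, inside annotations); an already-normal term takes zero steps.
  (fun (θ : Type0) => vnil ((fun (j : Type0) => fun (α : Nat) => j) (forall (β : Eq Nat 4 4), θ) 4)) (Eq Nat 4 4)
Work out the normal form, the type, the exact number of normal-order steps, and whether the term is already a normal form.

reduced normal form:
  vnil (forall (θ : Eq Nat 4 4), Eq Nat 4 4)
inferred type:
  Vec (forall (θ : Eq Nat 4 4), Eq Nat 4 4) 0
reduction steps (normal order): 3
already normal: no
first contracted redex: a beta-redex


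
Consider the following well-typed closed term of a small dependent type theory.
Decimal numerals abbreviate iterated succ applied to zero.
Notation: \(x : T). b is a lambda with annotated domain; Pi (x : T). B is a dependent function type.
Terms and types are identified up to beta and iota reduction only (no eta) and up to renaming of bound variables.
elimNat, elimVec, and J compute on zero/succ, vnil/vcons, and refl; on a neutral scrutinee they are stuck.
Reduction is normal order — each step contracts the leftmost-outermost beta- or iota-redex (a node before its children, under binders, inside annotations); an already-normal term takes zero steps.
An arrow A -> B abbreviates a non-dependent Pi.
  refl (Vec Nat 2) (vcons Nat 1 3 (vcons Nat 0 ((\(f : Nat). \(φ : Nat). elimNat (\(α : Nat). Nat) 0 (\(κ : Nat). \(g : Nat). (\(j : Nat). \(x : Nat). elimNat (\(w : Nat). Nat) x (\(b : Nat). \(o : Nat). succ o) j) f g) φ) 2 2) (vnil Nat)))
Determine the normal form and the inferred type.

resulting normal form:
  refl (Vec Nat 2) (vcons Nat 1 3 (vcons Nat 0 4 (vnil Nat)))
inferred type:
  Eq (Vec Nat 2) (vcons Nat 1 3 (vcons Nat 0 4 (vnil Nat))) (vcons Nat 1 3 (vcons Nat 0 4 (vnil Nat)))


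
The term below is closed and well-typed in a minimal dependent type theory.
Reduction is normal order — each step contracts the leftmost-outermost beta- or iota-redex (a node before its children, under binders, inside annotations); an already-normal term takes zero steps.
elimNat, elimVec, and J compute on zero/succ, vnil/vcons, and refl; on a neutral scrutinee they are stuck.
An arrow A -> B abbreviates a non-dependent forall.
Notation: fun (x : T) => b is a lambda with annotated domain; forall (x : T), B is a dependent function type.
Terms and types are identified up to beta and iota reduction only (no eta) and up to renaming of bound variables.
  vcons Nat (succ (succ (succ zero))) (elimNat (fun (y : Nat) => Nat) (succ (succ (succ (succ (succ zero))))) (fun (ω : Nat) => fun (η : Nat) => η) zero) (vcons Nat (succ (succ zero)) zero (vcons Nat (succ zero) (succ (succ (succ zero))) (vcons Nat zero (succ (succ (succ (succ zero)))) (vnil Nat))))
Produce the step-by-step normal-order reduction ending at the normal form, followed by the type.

normal-order reduction:
  vcons Nat (succ (succ (succ zero))) (elimNat (fun (y : Nat) => Nat) (succ (succ (succ (succ (succ zero))))) (fun (ω : Nat) => fun (η : Nat) => η) zero) (vcons Nat (succ (succ zero)) zero (vcons Nat (succ zero) (succ (succ (succ zero))) (vcons Nat zero (succ (succ (succ (succ zero)))) (vnil Nat))))
  ~> vcons Nat (succ (succ (succ zero))) (succ (succ (succ (succ (succ zero))))) (vcons Nat (succ (succ zero)) zero (vcons Nat (succ zero) (succ (succ (succ zero))) (vcons Nat zero (succ (succ (succ (succ zero)))) (vnil Nat))))
the term's type:
  Vec Nat (succ (succ (succ (succ zero))))


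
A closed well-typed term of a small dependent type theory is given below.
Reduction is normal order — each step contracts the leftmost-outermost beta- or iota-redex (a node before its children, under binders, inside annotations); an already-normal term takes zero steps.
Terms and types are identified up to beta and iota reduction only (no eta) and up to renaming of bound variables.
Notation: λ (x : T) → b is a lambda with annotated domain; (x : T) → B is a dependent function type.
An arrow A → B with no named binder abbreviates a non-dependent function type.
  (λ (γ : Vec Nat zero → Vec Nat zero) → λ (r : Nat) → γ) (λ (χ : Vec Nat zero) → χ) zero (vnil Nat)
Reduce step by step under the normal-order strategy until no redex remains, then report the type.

reduction (normal order):
  (λ (γ : Vec Nat zero → Vec Nat zero) → λ (r : Nat) → γ) (λ (χ : Vec Nat zero) → χ) zero (vnil Nat)
  ~> (λ (γ : Nat) → λ (r : Vec Nat zero) → r) zero (vnil Nat)
  ~> (λ (γ : Vec Nat zero) → γ) (vnil Nat)
  ~> vnil Nat
type:
  Vec Nat zero


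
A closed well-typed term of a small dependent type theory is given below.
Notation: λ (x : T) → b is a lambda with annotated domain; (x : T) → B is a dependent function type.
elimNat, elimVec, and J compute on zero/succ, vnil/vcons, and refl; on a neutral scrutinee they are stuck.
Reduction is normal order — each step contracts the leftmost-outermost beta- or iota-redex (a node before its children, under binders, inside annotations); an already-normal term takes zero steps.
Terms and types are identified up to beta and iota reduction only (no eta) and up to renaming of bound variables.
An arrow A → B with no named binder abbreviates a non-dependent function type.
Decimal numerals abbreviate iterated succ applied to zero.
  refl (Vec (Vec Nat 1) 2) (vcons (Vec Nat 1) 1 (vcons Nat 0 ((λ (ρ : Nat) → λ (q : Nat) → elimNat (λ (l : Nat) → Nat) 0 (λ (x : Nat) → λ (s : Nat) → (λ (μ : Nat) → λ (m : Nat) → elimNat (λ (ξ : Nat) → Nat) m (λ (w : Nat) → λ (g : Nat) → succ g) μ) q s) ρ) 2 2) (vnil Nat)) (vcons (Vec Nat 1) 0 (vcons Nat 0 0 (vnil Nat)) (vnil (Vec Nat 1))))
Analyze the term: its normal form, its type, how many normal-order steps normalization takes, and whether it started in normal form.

normal form:
  refl (Vec (Vec Nat 1) 2) (vcons (Vec Nat 1) 1 (vcons Nat 0 4 (vnil Nat)) (vcons (Vec Nat 1) 0 (vcons Nat 0 0 (vnil Nat)) (vnil (Vec Nat 1))))
the term's type:
  Eq (Vec (Vec Nat 1) 2) (vcons (Vec Nat 1) 1 (vcons Nat 0 4 (vnil Nat)) (vcons (Vec Nat 1) 0 (vcons Nat 0 0 (vnil Nat)) (vnil (Vec Nat 1)))) (vcons (Vec Nat 1) 1 (vcons Nat 0 4 (vnil Nat)) (vcons (Vec Nat 1) 0 (vcons Nat 0 0 (vnil Nat)) (vnil (Vec Nat 1))))
steps to reach normal form (normal order): 27
term was already normal: no
first redex: a beta-redex


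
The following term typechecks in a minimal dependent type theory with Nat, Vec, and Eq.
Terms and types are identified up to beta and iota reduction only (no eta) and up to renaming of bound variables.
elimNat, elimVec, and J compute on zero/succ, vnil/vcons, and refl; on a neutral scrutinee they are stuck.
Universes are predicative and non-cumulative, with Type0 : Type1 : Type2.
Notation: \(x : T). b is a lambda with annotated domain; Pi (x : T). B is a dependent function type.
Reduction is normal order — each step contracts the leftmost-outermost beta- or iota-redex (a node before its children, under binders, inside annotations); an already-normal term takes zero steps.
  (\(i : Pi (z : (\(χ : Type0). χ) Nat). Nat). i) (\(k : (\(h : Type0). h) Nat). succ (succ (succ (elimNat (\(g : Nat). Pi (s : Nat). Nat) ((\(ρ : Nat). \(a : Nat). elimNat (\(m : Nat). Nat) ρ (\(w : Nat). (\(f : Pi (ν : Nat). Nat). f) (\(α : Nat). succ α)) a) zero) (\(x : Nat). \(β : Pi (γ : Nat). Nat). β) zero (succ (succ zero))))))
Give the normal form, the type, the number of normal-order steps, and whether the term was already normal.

normal form:
  \(i : Nat). succ (succ (succ (succ (succ zero))))
type:
  Pi (i : Nat). Nat
reduction steps (normal order): 14
started in normal form: no
first contracted redex: a beta-redex


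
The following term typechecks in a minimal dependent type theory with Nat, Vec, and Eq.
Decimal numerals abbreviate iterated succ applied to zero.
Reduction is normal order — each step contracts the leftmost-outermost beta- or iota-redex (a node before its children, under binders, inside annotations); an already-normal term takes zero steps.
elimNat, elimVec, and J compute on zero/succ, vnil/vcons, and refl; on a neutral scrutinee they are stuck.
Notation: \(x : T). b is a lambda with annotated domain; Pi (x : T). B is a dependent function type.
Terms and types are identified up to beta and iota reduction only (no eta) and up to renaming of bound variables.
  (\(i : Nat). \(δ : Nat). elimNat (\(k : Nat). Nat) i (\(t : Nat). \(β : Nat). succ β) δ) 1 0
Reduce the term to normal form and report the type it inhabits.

resulting normal form:
  1
inferred type:
  Nat
observation: the leftmost-outermost redex is a beta-redex, and normalization takes 3 steps.


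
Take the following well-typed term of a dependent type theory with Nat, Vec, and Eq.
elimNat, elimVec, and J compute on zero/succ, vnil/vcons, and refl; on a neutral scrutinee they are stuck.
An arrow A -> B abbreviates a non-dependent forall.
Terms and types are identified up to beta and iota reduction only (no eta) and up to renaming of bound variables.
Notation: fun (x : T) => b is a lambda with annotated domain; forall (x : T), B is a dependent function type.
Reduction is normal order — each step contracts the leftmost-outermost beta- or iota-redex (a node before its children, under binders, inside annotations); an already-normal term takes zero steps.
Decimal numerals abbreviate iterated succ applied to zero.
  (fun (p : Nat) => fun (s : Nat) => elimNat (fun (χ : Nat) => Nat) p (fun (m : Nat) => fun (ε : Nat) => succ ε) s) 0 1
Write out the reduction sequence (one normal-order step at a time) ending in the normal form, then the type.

normal-order reduction:
  (fun (p : Nat) => fun (s : Nat) => elimNat (fun (χ : Nat) => Nat) p (fun (m : Nat) => fun (ε : Nat) => succ ε) s) 0 1
  ~> (fun (p : Nat) => elimNat (fun (s : Nat) => Nat) 0 (fun (χ : Nat) => fun (m : Nat) => succ m) p) 1
  ~> elimNat (fun (p : Nat) => Nat) 0 (fun (s : Nat) => fun (χ : Nat) => succ χ) 1
  ~> (fun (p : Nat) => fun (s : Nat) => succ s) 0 (elimNat (fun (χ : Nat) => Nat) 0 (fun (m : Nat) => fun (ε : Nat) => succ ε) 0)
  ~> (fun (p : Nat) => succ p) (elimNat (fun (s : Nat) => Nat) 0 (fun (χ : Nat) => fun (m : Nat) => succ m) 0)
  ~> succ (elimNat (fun (p : Nat) => Nat) 0 (fun (s : Nat) => fun (χ : Nat) => succ χ) 0)
  ~> 1
type:
  Nat


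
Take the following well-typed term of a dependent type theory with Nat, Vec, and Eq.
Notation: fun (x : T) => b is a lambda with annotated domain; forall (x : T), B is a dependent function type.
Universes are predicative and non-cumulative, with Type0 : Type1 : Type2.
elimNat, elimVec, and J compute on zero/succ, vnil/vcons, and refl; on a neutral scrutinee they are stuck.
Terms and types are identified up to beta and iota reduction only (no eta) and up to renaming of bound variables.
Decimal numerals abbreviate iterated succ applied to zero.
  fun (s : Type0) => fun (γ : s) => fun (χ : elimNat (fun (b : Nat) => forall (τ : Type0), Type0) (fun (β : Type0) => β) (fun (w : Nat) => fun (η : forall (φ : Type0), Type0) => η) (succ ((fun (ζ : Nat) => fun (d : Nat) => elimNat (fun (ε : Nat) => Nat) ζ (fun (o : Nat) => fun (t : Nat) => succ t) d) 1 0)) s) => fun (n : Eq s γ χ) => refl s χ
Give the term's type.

the term's type:
  forall (s : Type0), forall (γ : s), forall (χ : s), forall (b : Eq s γ χ), Eq s χ χ


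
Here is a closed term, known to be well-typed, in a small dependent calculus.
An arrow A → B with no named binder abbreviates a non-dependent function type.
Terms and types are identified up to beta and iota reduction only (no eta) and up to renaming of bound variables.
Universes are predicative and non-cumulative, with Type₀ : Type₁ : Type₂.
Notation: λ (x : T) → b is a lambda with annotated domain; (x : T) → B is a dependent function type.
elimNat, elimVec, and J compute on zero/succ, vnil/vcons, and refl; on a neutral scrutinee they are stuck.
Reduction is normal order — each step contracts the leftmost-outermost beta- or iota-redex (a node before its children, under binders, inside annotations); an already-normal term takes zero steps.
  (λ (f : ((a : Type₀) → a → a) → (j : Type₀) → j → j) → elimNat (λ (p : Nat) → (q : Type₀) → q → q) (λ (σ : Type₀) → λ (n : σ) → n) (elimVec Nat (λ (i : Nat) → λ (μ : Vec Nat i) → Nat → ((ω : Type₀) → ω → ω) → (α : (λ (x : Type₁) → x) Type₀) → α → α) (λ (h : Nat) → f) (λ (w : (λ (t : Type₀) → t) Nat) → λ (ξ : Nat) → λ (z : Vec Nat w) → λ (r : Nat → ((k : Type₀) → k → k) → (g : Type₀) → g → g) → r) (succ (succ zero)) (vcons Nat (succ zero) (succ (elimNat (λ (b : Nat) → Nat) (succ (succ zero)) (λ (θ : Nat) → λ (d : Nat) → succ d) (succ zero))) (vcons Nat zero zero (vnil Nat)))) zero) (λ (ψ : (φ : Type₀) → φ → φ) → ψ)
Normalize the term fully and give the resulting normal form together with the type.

resulting normal form:
  λ (f : Type₀) → λ (a : f) → a
inferred type:
  (f : Type₀) → f → f
observation: 2 normal-order steps separate the term from its normal form.
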